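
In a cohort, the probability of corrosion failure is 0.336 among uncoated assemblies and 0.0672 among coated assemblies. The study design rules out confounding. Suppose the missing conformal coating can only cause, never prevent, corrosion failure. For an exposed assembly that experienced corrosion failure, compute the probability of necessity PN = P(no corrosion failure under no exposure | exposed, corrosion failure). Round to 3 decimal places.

PN ≈ 0.800

Let p₁ = 0.336, p₀ = 0.0672.
Under exogeneity and monotonicity, PN = (p₁ − p₀) / p₁.
PN = (0.336 − 0.0672) / 0.336 = 0.2688 / 0.336 ≈ 0.8000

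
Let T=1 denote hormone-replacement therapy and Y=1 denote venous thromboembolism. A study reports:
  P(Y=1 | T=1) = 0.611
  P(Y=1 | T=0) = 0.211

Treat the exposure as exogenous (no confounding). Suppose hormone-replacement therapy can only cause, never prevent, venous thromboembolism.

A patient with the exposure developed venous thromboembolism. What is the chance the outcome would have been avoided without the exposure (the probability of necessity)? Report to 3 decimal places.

PN ≈ 0.655

Let p₁ = 0.611, p₀ = 0.211.
Under exogeneity and monotonicity, PN = (p₁ − p₀) / p₁.
PN = (0.611 − 0.211) / 0.611 = 0.4 / 0.611 ≈ 0.6547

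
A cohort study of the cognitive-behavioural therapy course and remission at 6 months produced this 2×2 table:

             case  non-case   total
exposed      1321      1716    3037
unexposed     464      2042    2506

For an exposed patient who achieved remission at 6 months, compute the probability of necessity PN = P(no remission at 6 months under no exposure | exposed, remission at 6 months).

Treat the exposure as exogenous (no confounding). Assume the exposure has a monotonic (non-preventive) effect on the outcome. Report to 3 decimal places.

PN ≈ 0.574

p₁ = P(outcome | exposed) = 1321/3037 = 0.43497
p₀ = P(outcome | unexposed) = 464/2506 = 0.18516
Under exogeneity and monotonicity, PN = (p₁ − p₀) / p₁.
PN = (0.43497 − 0.18516) / 0.43497 = 0.24981 / 0.43497 ≈ 0.5743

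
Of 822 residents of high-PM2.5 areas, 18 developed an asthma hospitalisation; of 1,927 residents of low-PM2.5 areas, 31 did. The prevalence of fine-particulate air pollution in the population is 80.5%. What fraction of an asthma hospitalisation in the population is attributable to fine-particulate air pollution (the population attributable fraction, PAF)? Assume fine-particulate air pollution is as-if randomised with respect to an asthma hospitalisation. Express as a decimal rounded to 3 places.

PAF ≈ 0.225

p₁ = P(outcome | exposed) = 18/822 = 0.021898
p₀ = P(outcome | unexposed) = 31/1927 = 0.016087
Overall risk P(Y=1) = π·p₁ + (1−π)·p₀ = 0.805×0.021898 + 0.195×0.016087 = 0.020765.
Under exogeneity, PAF = [P(Y=1) − p₀] / P(Y=1).
PAF = (0.020765 − 0.016087) / 0.020765 ≈ 0.2253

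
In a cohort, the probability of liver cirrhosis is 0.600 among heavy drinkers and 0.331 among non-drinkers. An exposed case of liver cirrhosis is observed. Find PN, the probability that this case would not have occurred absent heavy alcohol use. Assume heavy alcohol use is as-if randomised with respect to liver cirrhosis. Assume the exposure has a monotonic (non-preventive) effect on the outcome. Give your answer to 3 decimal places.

Let p₁ = 0.6, p₀ = 0.331.
Under exogeneity and monotonicity, PN = (p₁ − p₀) / p₁.
PN = (0.6 − 0.331) / 0.6 = 0.269 / 0.6 ≈ 0.4483

PN ≈ 0.448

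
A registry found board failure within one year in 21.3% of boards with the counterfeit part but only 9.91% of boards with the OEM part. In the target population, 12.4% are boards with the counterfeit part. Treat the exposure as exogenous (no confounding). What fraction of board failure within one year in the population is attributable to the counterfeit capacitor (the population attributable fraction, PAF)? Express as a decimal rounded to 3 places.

p₁ = 0.213, p₀ = 0.0991.
Overall risk P(Y=1) = π·p₁ + (1−π)·p₀ = 0.124×0.213 + 0.876×0.0991 = 0.11322.
Under exogeneity, PAF = [P(Y=1) − p₀] / P(Y=1).
PAF = (0.11322 − 0.0991) / 0.11322 ≈ 0.1247

PAF ≈ 0.125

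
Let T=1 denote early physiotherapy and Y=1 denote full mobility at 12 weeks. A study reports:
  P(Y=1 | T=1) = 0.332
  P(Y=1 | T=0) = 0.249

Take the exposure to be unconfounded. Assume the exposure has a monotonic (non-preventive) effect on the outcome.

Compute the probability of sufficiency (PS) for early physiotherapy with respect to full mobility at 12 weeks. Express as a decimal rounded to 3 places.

Let p₁ = 0.332, p₀ = 0.249.
Under exogeneity and monotonicity, PS = (p₁ − p₀) / (1 − p₀).
PS = (0.332 − 0.249) / (1 − 0.249) = 0.083 / 0.751 ≈ 0.1105

PS ≈ 0.111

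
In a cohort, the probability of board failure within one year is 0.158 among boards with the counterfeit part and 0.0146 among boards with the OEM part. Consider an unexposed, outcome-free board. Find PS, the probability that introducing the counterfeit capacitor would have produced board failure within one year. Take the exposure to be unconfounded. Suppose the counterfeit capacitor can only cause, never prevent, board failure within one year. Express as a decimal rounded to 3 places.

PS ≈ 0.146

Let p₁ = 0.158, p₀ = 0.0146.
Under exogeneity and monotonicity, PS = (p₁ − p₀) / (1 − p₀).
PS = (0.158 − 0.0146) / (1 − 0.0146) = 0.1434 / 0.9854 ≈ 0.1455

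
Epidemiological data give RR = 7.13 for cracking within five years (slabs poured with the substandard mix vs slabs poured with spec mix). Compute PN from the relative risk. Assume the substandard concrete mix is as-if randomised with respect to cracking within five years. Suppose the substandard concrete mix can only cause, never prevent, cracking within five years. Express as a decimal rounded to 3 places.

Under exogeneity and monotonicity, PN = (RR − 1) / RR = 1 − 1/RR.
PN = (7.13 − 1) / 7.13 = 6.13 / 7.13 ≈ 0.8597

PN ≈ 0.860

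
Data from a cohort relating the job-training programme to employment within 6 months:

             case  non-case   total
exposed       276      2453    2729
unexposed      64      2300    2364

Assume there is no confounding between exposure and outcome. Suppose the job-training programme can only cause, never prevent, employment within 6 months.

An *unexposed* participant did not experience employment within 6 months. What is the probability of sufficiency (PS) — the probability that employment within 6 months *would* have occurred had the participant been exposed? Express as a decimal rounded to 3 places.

PS ≈ 0.076

p₁ = P(outcome | exposed) = 276/2729 = 0.10114
p₀ = P(outcome | unexposed) = 64/2364 = 0.027073
Under exogeneity and monotonicity, PS = (p₁ − p₀)/(1 − p₀).
PS = (0.10114 − 0.027073) / 0.97293 ≈ 0.0761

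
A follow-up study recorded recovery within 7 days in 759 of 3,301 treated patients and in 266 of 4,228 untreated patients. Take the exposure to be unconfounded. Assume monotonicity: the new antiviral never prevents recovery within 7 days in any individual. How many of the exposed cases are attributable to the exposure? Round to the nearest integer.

about 551 cases

p₁ = P(outcome | exposed) = 759/3301 = 0.22993
p₀ = P(outcome | unexposed) = 266/4228 = 0.062914
PN = (p₁ − p₀)/p₁ = (0.22993 − 0.062914) / 0.22993 ≈ 0.72638.
Attributable cases ≈ PN × (exposed cases) = 0.72638 × 759 ≈ 551.32.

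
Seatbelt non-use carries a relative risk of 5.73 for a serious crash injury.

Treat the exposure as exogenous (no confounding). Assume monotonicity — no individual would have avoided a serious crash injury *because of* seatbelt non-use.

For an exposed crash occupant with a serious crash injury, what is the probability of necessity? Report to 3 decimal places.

PN ≈ 0.825

Under exogeneity and monotonicity, PN = (RR − 1) / RR = 1 − 1/RR.
PN = (5.73 − 1) / 5.73 = 4.73 / 5.73 ≈ 0.8255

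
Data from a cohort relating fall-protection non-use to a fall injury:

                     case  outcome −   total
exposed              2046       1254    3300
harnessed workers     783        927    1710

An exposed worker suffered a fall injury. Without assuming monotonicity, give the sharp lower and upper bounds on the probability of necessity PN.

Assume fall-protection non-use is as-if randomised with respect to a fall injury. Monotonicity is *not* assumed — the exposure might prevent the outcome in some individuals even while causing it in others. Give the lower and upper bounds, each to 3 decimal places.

p₁ = P(outcome | exposed) = 2046/3300 = 0.62
p₀ = P(outcome | unexposed) = 783/1710 = 0.45789
Under exogeneity alone the bounds on PN are max{0,(p₁−p₀)/p₁} ≤ PN ≤ min{1,(1−p₀)/p₁}.
  lower = (p₁ − p₀)/p₁ = 0.16211 / 0.62 ≈ 0.2615
  upper = min{1, (1 − p₀)/p₁} = 0.54211 / 0.62 ≈ 0.8744

0.261 ≤ PN ≤ 0.874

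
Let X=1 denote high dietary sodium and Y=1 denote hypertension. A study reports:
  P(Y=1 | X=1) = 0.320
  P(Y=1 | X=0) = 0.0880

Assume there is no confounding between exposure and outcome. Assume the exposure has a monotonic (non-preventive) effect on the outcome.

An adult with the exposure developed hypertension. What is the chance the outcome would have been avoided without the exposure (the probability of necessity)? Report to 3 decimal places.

PN ≈ 0.725

Let p₁ = 0.32, p₀ = 0.088.
Under exogeneity and monotonicity, PN = (p₁ − p₀) / p₁.
PN = (0.32 − 0.088) / 0.32 = 0.232 / 0.32 ≈ 0.7250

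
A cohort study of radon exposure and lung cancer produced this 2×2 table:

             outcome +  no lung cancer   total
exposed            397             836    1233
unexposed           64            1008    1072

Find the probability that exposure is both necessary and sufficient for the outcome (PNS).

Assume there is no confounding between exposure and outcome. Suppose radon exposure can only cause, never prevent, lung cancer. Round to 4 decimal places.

PNS ≈ 0.2623

p₁ = P(outcome | exposed) = 397/1233 = 0.32198
p₀ = P(outcome | unexposed) = 64/1072 = 0.059701
Under exogeneity and monotonicity, PNS = p₁ − p₀.
PNS = 0.32198 − 0.059701 = 0.26228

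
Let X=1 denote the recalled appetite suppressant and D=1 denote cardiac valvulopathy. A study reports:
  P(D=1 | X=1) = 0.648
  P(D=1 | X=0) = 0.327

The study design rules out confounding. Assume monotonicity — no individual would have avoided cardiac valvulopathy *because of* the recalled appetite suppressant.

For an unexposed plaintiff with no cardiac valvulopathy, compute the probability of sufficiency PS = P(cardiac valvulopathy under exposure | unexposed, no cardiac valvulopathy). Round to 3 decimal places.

PS ≈ 0.477

Let p₁ = 0.648, p₀ = 0.327.
Under exogeneity and monotonicity, PS = (p₁ − p₀) / (1 − p₀).
PS = (0.648 − 0.327) / (1 − 0.327) = 0.321 / 0.673 ≈ 0.4770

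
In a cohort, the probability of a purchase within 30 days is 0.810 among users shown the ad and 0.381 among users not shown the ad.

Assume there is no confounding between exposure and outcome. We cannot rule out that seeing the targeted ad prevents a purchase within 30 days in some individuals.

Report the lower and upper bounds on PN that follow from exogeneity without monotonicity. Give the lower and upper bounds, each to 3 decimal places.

Let p₁ = 0.81, p₀ = 0.381.
Under exogeneity alone the bounds on PN are max{0,(p₁−p₀)/p₁} ≤ PN ≤ min{1,(1−p₀)/p₁}.
  lower = (p₁ − p₀)/p₁ = 0.429 / 0.81 ≈ 0.5296
  upper = min{1, (1 − p₀)/p₁} = 0.619 / 0.81 ≈ 0.7642

0.530 ≤ PN ≤ 0.764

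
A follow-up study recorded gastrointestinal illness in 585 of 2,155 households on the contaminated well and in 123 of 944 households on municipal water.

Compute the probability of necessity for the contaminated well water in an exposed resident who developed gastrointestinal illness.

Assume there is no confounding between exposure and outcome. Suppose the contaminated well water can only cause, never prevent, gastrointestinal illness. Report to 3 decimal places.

PN ≈ 0.520

p₁ = P(outcome | exposed) = 585/2155 = 0.27146
p₀ = P(outcome | unexposed) = 123/944 = 0.1303
Under exogeneity and monotonicity, PN = (p₁ − p₀) / p₁.
PN = (0.27146 − 0.1303) / 0.27146 = 0.14117 / 0.27146 ≈ 0.5200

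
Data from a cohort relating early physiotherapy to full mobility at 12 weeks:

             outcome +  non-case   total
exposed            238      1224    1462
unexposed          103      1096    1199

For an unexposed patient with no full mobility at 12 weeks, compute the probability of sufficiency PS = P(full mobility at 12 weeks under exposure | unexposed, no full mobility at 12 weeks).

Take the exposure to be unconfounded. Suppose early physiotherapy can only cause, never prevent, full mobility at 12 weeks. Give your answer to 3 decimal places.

p₁ = P(outcome | exposed) = 238/1462 = 0.16279
p₀ = P(outcome | unexposed) = 103/1199 = 0.085905
Under exogeneity and monotonicity, PS = (p₁ − p₀)/(1 − p₀).
PS = (0.16279 − 0.085905) / 0.9141 ≈ 0.0841

PS ≈ 0.084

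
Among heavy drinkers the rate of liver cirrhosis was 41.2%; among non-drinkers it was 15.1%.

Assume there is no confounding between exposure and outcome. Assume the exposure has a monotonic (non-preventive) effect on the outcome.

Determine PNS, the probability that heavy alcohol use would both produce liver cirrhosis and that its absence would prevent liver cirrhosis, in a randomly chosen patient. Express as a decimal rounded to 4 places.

PNS ≈ 0.2610

p₁ = 0.412, p₀ = 0.151.
Under exogeneity and monotonicity, PNS = p₁ − p₀.
PNS = 0.412 − 0.151 = 0.261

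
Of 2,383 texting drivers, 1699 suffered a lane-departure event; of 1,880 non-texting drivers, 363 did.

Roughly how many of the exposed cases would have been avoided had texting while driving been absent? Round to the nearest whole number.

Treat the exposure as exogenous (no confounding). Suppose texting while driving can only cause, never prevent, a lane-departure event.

p₁ = P(outcome | exposed) = 1699/2383 = 0.71297
p₀ = P(outcome | unexposed) = 363/1880 = 0.19309
PN = (p₁ − p₀)/p₁ = (0.71297 − 0.19309) / 0.71297 ≈ 0.72918.
Attributable cases ≈ PN × (exposed cases) = 0.72918 × 1699 ≈ 1238.88.

about 1239 cases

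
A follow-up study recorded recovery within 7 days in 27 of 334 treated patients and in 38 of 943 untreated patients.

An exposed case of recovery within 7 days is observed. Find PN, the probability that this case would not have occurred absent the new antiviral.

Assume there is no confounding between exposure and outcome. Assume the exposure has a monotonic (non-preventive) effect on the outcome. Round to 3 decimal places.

p₁ = P(outcome | exposed) = 27/334 = 0.080838
p₀ = P(outcome | unexposed) = 38/943 = 0.040297
Under exogeneity and monotonicity, PN = (p₁ − p₀) / p₁.
PN = (0.080838 − 0.040297) / 0.080838 = 0.040541 / 0.080838 ≈ 0.5015

PN ≈ 0.502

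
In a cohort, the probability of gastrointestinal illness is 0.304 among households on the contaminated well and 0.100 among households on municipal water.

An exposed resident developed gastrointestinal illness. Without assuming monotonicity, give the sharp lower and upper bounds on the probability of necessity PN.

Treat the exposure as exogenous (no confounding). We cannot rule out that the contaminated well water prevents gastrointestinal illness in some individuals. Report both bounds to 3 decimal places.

Let p₁ = 0.304, p₀ = 0.1.
Under exogeneity alone the bounds on PN are max{0,(p₁−p₀)/p₁} ≤ PN ≤ min{1,(1−p₀)/p₁}.
  lower = (p₁ − p₀)/p₁ = 0.204 / 0.304 ≈ 0.6711
  upper = min{1, (1 − p₀)/p₁} = 0.9 / 0.304 ≈ 2.9605 → capped at 1

0.671 ≤ PN ≤ 1.000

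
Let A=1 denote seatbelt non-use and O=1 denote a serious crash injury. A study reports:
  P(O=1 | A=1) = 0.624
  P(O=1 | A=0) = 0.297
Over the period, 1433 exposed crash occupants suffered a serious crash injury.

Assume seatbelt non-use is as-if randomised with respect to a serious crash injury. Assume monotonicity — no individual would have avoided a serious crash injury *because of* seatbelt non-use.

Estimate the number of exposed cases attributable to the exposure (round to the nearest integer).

about 751 cases

Let p₁ = 0.624, p₀ = 0.297.
PN = (p₁ − p₀)/p₁ = (0.624 − 0.297) / 0.624 ≈ 0.52404.
Attributable cases ≈ PN × (exposed cases) = 0.52404 × 1433 ≈ 750.95.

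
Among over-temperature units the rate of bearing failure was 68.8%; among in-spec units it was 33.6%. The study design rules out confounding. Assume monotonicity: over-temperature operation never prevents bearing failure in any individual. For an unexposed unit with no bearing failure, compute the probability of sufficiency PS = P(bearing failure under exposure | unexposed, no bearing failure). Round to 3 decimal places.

PS ≈ 0.530

p₁ = 0.688, p₀ = 0.336.
Under exogeneity and monotonicity, PS = (p₁ − p₀) / (1 − p₀).
PS = (0.688 − 0.336) / (1 − 0.336) = 0.352 / 0.664 ≈ 0.5301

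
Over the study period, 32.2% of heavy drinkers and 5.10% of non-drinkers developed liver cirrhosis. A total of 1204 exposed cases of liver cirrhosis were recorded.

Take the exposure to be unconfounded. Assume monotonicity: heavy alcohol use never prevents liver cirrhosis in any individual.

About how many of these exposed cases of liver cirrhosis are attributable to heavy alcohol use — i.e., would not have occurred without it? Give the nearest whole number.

p₁ = 0.322, p₀ = 0.051.
PN = (p₁ − p₀)/p₁ = (0.322 − 0.051) / 0.322 ≈ 0.84161.
Attributable cases ≈ PN × (exposed cases) = 0.84161 × 1204 ≈ 1013.30.

about 1013 cases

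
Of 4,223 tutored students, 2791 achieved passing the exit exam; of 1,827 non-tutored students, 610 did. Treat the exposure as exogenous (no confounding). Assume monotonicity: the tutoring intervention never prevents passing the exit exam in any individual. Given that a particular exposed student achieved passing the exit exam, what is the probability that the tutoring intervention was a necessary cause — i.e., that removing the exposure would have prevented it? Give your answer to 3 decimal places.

p₁ = P(outcome | exposed) = 2791/4223 = 0.6609
p₀ = P(outcome | unexposed) = 610/1827 = 0.33388
Under exogeneity and monotonicity, PN = (p₁ − p₀) / p₁.
PN = (0.6609 − 0.33388) / 0.6609 = 0.32702 / 0.6609 ≈ 0.4948

PN ≈ 0.495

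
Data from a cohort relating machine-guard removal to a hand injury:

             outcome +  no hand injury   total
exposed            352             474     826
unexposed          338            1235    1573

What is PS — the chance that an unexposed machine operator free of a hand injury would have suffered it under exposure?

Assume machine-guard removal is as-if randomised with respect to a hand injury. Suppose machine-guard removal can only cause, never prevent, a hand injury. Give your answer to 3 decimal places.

p₁ = P(outcome | exposed) = 352/826 = 0.42615
p₀ = P(outcome | unexposed) = 338/1573 = 0.21488
Under exogeneity and monotonicity, PS = (p₁ − p₀) / (1 − p₀).
PS = (0.42615 − 0.21488) / (1 − 0.21488) = 0.21127 / 0.78512 ≈ 0.2691

PS ≈ 0.269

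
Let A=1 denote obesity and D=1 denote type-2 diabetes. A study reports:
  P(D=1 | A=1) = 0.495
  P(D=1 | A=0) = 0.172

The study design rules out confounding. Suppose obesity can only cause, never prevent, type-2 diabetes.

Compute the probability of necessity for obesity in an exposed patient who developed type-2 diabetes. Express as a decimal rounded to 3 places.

PN ≈ 0.653

Let p₁ = 0.495, p₀ = 0.172.
Under exogeneity and monotonicity, PN = (p₁ − p₀) / p₁.
PN = (0.495 − 0.172) / 0.495 = 0.323 / 0.495 ≈ 0.6525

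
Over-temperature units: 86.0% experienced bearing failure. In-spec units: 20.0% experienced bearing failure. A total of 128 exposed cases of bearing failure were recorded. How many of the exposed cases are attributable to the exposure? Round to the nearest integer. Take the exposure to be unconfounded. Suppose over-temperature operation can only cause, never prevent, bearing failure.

about 98 cases

p₁ = 0.86, p₀ = 0.2.
PN = (p₁ − p₀)/p₁ = (0.86 − 0.2) / 0.86 ≈ 0.76744.
Attributable cases ≈ PN × (exposed cases) = 0.76744 × 128 ≈ 98.23.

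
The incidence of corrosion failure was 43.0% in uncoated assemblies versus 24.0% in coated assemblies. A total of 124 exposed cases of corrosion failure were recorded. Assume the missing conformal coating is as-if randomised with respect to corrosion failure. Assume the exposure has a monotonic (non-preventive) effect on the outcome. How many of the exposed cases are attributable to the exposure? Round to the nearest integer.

about 55 cases

p₁ = 0.43, p₀ = 0.24.
PN = (p₁ − p₀)/p₁ = (0.43 − 0.24) / 0.43 ≈ 0.44186.
Attributable cases ≈ PN × (exposed cases) = 0.44186 × 124 ≈ 54.79.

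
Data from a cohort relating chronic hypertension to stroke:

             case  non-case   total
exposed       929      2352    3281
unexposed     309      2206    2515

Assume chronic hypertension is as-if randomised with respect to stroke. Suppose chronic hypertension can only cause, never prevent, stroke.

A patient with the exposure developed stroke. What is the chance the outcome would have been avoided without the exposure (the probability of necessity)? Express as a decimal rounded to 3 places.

PN ≈ 0.566

p₁ = P(outcome | exposed) = 929/3281 = 0.28315
p₀ = P(outcome | unexposed) = 309/2515 = 0.12286
Under exogeneity and monotonicity, PN = (p₁ − p₀) / p₁.
PN = (0.28315 − 0.12286) / 0.28315 = 0.16028 / 0.28315 ≈ 0.5661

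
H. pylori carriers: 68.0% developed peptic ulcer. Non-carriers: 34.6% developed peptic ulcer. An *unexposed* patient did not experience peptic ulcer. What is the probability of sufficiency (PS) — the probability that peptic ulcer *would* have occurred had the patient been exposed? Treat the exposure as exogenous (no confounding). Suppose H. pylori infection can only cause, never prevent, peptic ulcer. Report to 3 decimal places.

p₁ = 0.68, p₀ = 0.346.
Under exogeneity and monotonicity, PS = (p₁ − p₀) / (1 − p₀).
PS = (0.68 − 0.346) / (1 − 0.346) = 0.334 / 0.654 ≈ 0.5107

PS ≈ 0.511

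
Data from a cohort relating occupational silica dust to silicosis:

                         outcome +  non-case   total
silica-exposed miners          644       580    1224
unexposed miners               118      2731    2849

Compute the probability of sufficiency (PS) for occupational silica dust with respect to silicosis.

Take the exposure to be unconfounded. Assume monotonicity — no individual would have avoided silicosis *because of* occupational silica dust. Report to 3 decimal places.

p₁ = P(outcome | exposed) = 644/1224 = 0.52614
p₀ = P(outcome | unexposed) = 118/2849 = 0.041418
Under exogeneity and monotonicity, PS = (p₁ − p₀)/(1 − p₀).
PS = (0.52614 − 0.041418) / 0.95858 ≈ 0.5057

PS ≈ 0.506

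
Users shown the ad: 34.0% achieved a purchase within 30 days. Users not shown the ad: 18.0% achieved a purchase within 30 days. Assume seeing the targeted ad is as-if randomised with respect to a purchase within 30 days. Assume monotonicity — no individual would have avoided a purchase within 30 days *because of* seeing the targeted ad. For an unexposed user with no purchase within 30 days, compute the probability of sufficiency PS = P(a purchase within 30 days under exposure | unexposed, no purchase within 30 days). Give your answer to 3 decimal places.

PS ≈ 0.195

p₁ = 0.34, p₀ = 0.18.
Under exogeneity and monotonicity, PS = (p₁ − p₀) / (1 − p₀).
PS = (0.34 − 0.18) / (1 − 0.18) = 0.16 / 0.82 ≈ 0.1951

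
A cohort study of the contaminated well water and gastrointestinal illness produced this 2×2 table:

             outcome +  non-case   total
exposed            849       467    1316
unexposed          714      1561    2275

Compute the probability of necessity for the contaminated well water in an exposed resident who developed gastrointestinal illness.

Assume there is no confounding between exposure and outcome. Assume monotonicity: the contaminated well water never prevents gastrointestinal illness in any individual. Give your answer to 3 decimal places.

PN ≈ 0.514

p₁ = P(outcome | exposed) = 849/1316 = 0.64514
p₀ = P(outcome | unexposed) = 714/2275 = 0.31385
Under exogeneity and monotonicity, PN = (p₁ − p₀)/p₁.
PN = (0.64514 − 0.31385) / 0.64514 ≈ 0.5135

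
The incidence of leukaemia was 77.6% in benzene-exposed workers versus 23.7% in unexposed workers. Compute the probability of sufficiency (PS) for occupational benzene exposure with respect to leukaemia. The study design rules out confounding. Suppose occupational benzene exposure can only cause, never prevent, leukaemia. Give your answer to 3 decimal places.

PS ≈ 0.706

p₁ = 0.776, p₀ = 0.237.
Under exogeneity and monotonicity, PS = (p₁ − p₀) / (1 − p₀).
PS = (0.776 − 0.237) / (1 − 0.237) = 0.539 / 0.763 ≈ 0.7064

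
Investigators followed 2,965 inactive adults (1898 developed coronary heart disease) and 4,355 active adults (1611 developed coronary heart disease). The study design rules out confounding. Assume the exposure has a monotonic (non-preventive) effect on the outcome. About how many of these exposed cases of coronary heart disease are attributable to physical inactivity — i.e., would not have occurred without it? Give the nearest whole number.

p₁ = P(outcome | exposed) = 1898/2965 = 0.64013
p₀ = P(outcome | unexposed) = 1611/4355 = 0.36992
PN = (p₁ − p₀)/p₁ = (0.64013 − 0.36992) / 0.64013 ≈ 0.42212.
Attributable cases ≈ PN × (exposed cases) = 0.42212 × 1898 ≈ 801.19.

about 801 cases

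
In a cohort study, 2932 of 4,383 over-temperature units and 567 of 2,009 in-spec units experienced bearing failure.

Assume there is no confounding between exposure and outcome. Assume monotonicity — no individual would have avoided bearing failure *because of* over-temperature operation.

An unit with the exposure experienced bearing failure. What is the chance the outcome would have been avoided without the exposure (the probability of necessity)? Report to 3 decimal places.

PN ≈ 0.578

p₁ = P(outcome | exposed) = 2932/4383 = 0.66895
p₀ = P(outcome | unexposed) = 567/2009 = 0.28223
Under exogeneity and monotonicity, PN = (p₁ − p₀) / p₁.
PN = (0.66895 − 0.28223) / 0.66895 = 0.38672 / 0.66895 ≈ 0.5781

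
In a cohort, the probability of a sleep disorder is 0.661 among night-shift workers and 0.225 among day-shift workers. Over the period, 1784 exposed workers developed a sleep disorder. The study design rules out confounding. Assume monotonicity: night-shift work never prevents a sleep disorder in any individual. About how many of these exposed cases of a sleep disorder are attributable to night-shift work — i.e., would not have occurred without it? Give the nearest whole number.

about 1177 cases

Let p₁ = 0.661, p₀ = 0.225.
PN = (p₁ − p₀)/p₁ = (0.661 − 0.225) / 0.661 ≈ 0.65961.
Attributable cases ≈ PN × (exposed cases) = 0.65961 × 1784 ≈ 1176.74.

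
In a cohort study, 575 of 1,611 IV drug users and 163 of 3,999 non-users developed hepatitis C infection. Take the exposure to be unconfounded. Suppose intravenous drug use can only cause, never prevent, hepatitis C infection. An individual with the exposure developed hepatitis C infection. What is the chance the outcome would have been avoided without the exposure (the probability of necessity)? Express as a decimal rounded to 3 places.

PN ≈ 0.886

p₁ = P(outcome | exposed) = 575/1611 = 0.35692
p₀ = P(outcome | unexposed) = 163/3999 = 0.04076
Under exogeneity and monotonicity, PN = (p₁ − p₀) / p₁.
PN = (0.35692 − 0.04076) / 0.35692 = 0.31616 / 0.35692 ≈ 0.8858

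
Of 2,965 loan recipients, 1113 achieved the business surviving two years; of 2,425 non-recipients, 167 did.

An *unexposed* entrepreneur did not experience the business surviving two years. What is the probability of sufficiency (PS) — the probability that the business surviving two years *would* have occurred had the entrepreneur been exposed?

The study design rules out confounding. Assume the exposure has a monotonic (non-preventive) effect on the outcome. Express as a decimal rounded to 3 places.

p₁ = P(outcome | exposed) = 1113/2965 = 0.37538
p₀ = P(outcome | unexposed) = 167/2425 = 0.068866
Under exogeneity and monotonicity, PS = (p₁ − p₀) / (1 − p₀).
PS = (0.37538 − 0.068866) / (1 − 0.068866) = 0.30651 / 0.93113 ≈ 0.3292

PS ≈ 0.329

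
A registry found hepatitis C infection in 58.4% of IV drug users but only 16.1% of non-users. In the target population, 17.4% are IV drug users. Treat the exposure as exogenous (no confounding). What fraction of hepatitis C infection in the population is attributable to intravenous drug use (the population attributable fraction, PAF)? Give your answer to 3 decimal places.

PAF ≈ 0.314

p₁ = 0.584, p₀ = 0.161.
Overall risk P(Y=1) = π·p₁ + (1−π)·p₀ = 0.174×0.584 + 0.826×0.161 = 0.2346.
Under exogeneity, PAF = [P(Y=1) − p₀] / P(Y=1).
PAF = (0.2346 − 0.161) / 0.2346 ≈ 0.3137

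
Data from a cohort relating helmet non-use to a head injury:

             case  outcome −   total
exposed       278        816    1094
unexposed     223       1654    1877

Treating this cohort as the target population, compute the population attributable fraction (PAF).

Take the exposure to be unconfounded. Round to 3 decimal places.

PAF ≈ 0.295

p₁ = P(outcome | exposed) = 278/1094 = 0.25411
p₀ = P(outcome | unexposed) = 223/1877 = 0.11881
Exposure prevalence π = 1094/2971 = 0.36823; overall risk P(Y=1) = 0.16863.
Under exogeneity, PAF = [P(Y=1) − p₀]/P(Y=1).
PAF = (0.16863 − 0.11881) / 0.16863 ≈ 0.2955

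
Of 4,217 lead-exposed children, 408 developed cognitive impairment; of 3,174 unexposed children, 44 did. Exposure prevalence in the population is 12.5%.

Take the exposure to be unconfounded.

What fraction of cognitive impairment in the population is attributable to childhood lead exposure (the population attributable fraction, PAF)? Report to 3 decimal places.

p₁ = P(outcome | exposed) = 408/4217 = 0.096751
p₀ = P(outcome | unexposed) = 44/3174 = 0.013863
Overall risk P(Y=1) = π·p₁ + (1−π)·p₀ = 0.125×0.096751 + 0.875×0.013863 = 0.024224.
Under exogeneity, PAF = [P(Y=1) − p₀] / P(Y=1).
PAF = (0.024224 − 0.013863) / 0.024224 ≈ 0.4277

PAF ≈ 0.428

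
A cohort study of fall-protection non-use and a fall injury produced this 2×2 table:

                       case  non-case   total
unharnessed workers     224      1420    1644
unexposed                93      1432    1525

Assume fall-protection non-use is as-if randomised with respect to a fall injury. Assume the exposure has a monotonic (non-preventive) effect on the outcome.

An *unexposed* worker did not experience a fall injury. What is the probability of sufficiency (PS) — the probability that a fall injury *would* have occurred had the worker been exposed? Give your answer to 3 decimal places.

PS ≈ 0.080

p₁ = P(outcome | exposed) = 224/1644 = 0.13625
p₀ = P(outcome | unexposed) = 93/1525 = 0.060984
Under exogeneity and monotonicity, PS = (p₁ − p₀) / (1 − p₀).
PS = (0.13625 − 0.060984) / (1 − 0.060984) = 0.075269 / 0.93902 ≈ 0.0802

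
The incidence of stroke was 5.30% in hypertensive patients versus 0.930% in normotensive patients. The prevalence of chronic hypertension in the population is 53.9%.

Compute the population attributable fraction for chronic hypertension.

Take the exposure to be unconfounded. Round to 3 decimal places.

PAF ≈ 0.717

p₁ = 0.053, p₀ = 0.0093.
Overall risk P(Y=1) = π·p₁ + (1−π)·p₀ = 0.539×0.053 + 0.461×0.0093 = 0.032854.
Under exogeneity, PAF = [P(Y=1) − p₀] / P(Y=1).
PAF = (0.032854 − 0.0093) / 0.032854 ≈ 0.7169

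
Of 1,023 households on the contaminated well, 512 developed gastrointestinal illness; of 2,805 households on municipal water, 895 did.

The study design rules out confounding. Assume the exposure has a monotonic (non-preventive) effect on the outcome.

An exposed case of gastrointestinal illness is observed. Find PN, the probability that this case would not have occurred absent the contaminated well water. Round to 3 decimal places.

p₁ = P(outcome | exposed) = 512/1023 = 0.50049
p₀ = P(outcome | unexposed) = 895/2805 = 0.31907
Under exogeneity and monotonicity, PN = (p₁ − p₀) / p₁.
PN = (0.50049 − 0.31907) / 0.50049 = 0.18142 / 0.50049 ≈ 0.3625

PN ≈ 0.362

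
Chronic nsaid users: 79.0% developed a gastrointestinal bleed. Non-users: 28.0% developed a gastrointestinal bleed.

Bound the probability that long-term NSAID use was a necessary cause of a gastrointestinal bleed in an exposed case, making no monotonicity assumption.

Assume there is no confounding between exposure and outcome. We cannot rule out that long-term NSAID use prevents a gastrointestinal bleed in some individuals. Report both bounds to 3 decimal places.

0.646 ≤ PN ≤ 0.911

p₁ = 0.79, p₀ = 0.28.
Under exogeneity alone the bounds on PN are max{0,(p₁−p₀)/p₁} ≤ PN ≤ min{1,(1−p₀)/p₁}.
  lower = (p₁ − p₀)/p₁ = 0.51 / 0.79 ≈ 0.6456
  upper = min{1, (1 − p₀)/p₁} = 0.72 / 0.79 ≈ 0.9114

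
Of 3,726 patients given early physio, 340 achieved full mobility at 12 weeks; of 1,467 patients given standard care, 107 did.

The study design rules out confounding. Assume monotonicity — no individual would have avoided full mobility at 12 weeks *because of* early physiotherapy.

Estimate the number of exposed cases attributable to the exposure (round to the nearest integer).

p₁ = P(outcome | exposed) = 340/3726 = 0.091251
p₀ = P(outcome | unexposed) = 107/1467 = 0.072938
PN = (p₁ − p₀)/p₁ = (0.091251 − 0.072938) / 0.091251 ≈ 0.20069.
Attributable cases ≈ PN × (exposed cases) = 0.20069 × 340 ≈ 68.23.

about 68 cases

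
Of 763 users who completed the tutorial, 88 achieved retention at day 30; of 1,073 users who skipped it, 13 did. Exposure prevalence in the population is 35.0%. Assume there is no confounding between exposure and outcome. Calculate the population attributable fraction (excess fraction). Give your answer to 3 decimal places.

PAF ≈ 0.749

p₁ = P(outcome | exposed) = 88/763 = 0.11533
p₀ = P(outcome | unexposed) = 13/1073 = 0.012116
Overall risk P(Y=1) = π·p₁ + (1−π)·p₀ = 0.35×0.11533 + 0.65×0.012116 = 0.048242.
Under exogeneity, PAF = [P(Y=1) − p₀] / P(Y=1).
PAF = (0.048242 − 0.012116) / 0.048242 ≈ 0.7489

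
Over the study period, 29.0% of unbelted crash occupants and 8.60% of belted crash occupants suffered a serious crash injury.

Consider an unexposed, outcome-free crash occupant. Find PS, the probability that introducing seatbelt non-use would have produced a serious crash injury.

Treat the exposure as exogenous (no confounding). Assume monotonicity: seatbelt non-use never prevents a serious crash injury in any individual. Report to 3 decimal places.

PS ≈ 0.223

p₁ = 0.29, p₀ = 0.086.
Under exogeneity and monotonicity, PS = (p₁ − p₀) / (1 − p₀).
PS = (0.29 − 0.086) / (1 − 0.086) = 0.204 / 0.914 ≈ 0.2232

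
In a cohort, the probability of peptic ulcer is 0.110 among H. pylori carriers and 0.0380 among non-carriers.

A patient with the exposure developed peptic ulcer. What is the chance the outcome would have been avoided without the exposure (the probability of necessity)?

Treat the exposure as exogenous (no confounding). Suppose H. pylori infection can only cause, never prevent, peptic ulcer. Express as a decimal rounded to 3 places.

Let p₁ = 0.11, p₀ = 0.038.
Under exogeneity and monotonicity, PN = (p₁ − p₀) / p₁.
PN = (0.11 − 0.038) / 0.11 = 0.072 / 0.11 ≈ 0.6545

PN ≈ 0.655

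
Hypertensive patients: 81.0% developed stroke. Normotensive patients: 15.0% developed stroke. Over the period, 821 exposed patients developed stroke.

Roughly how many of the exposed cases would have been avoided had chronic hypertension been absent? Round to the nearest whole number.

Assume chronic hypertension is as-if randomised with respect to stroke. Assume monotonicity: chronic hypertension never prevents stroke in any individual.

about 669 cases

p₁ = 0.81, p₀ = 0.15.
PN = (p₁ − p₀)/p₁ = (0.81 − 0.15) / 0.81 ≈ 0.81481.
Attributable cases ≈ PN × (exposed cases) = 0.81481 × 821 ≈ 668.96.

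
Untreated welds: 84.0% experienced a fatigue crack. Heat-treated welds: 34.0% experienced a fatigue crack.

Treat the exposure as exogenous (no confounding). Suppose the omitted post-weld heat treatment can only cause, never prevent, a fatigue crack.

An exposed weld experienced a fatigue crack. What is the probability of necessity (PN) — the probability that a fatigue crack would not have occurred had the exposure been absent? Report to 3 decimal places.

PN ≈ 0.595

p₁ = 0.84, p₀ = 0.34.
Under exogeneity and monotonicity, PN = (p₁ − p₀) / p₁.
PN = (0.84 − 0.34) / 0.84 = 0.5 / 0.84 ≈ 0.5952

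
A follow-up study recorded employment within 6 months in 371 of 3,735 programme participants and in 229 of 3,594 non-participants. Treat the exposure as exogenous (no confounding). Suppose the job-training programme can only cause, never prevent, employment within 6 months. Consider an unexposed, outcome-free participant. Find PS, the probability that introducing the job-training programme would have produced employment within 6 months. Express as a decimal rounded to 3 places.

p₁ = P(outcome | exposed) = 371/3735 = 0.099331
p₀ = P(outcome | unexposed) = 229/3594 = 0.063717
Under exogeneity and monotonicity, PS = (p₁ − p₀) / (1 − p₀).
PS = (0.099331 − 0.063717) / (1 − 0.063717) = 0.035613 / 0.93628 ≈ 0.0380

PS ≈ 0.038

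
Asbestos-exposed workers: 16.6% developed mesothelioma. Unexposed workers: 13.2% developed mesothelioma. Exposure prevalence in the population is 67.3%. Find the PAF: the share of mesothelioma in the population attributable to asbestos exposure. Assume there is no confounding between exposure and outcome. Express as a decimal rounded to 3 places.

p₁ = 0.166, p₀ = 0.132.
Overall risk P(Y=1) = π·p₁ + (1−π)·p₀ = 0.673×0.166 + 0.327×0.132 = 0.15488.
Under exogeneity, PAF = [P(Y=1) − p₀] / P(Y=1).
PAF = (0.15488 − 0.132) / 0.15488 ≈ 0.1477

PAF ≈ 0.148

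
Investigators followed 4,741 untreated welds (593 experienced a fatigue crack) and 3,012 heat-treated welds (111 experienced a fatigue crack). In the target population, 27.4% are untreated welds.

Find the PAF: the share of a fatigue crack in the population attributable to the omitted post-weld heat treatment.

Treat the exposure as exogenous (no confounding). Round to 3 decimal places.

PAF ≈ 0.396

p₁ = P(outcome | exposed) = 593/4741 = 0.12508
p₀ = P(outcome | unexposed) = 111/3012 = 0.036853
Overall risk P(Y=1) = π·p₁ + (1−π)·p₀ = 0.274×0.12508 + 0.726×0.036853 = 0.061027.
Under exogeneity, PAF = [P(Y=1) − p₀] / P(Y=1).
PAF = (0.061027 − 0.036853) / 0.061027 ≈ 0.3961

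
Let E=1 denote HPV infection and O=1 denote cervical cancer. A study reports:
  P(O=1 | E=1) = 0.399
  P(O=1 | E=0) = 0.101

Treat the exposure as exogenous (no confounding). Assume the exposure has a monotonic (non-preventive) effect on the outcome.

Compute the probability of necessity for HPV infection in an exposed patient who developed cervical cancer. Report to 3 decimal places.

Let p₁ = 0.399, p₀ = 0.101.
Under exogeneity and monotonicity, PN = (p₁ − p₀) / p₁.
PN = (0.399 − 0.101) / 0.399 = 0.298 / 0.399 ≈ 0.7469

PN ≈ 0.747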